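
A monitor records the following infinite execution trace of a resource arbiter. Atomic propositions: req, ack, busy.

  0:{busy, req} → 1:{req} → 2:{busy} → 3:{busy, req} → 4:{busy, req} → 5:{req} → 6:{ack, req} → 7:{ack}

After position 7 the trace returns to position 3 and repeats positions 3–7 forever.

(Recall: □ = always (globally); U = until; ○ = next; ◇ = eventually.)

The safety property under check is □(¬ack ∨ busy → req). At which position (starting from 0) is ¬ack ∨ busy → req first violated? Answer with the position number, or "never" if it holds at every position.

Check ¬ack ∨ busy → req at each position in order: 0 ✓, 1 ✓.
At position 2 the labels are {busy}, so ¬ack ∨ busy → req is false there. This is the first violation.

2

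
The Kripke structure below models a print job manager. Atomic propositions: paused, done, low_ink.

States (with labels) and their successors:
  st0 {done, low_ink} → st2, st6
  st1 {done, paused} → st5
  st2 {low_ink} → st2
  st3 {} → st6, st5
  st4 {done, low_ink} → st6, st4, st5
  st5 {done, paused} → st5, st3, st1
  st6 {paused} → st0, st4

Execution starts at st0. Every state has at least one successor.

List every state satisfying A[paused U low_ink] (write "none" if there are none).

{st0, st2, st4, st6}

States satisfying paused: {st1, st5, st6}.
States satisfying low_ink: {st0, st2, st4}.
States satisfying A[paused U low_ink]: {st0, st2, st4, st6}.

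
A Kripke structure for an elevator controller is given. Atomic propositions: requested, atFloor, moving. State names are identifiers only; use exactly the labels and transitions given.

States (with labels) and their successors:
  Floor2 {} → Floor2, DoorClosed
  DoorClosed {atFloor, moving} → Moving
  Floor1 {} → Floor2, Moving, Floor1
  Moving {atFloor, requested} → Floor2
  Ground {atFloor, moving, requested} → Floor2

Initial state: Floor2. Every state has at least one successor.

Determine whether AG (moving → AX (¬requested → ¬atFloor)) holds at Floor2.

States satisfying moving → AX (¬requested → ¬atFloor): {Floor2, DoorClosed, Floor1, Moving, Ground}.
States satisfying AG (moving → AX (¬requested → ¬atFloor)): {Floor2, DoorClosed, Floor1, Moving, Ground}.
Every state reachable from Floor2 satisfies moving → AX (¬requested → ¬atFloor).
Floor2 ∈ Sat(AG (moving → AX (¬requested → ¬atFloor))).

Holds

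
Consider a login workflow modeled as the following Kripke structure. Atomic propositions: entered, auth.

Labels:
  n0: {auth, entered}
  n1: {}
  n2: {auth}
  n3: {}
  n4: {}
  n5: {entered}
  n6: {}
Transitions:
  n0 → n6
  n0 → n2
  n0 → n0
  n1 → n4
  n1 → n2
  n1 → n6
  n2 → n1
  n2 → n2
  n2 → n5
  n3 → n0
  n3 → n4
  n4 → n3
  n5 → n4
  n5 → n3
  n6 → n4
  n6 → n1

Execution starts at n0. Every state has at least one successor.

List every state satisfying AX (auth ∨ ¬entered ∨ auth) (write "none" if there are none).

{n0, n1, n3, n4, n5, n6}

States satisfying auth ∨ ¬entered ∨ auth: {n0, n1, n2, n3, n4, n6}.
States satisfying AX (auth ∨ ¬entered ∨ auth): {n0, n1, n3, n4, n5, n6}.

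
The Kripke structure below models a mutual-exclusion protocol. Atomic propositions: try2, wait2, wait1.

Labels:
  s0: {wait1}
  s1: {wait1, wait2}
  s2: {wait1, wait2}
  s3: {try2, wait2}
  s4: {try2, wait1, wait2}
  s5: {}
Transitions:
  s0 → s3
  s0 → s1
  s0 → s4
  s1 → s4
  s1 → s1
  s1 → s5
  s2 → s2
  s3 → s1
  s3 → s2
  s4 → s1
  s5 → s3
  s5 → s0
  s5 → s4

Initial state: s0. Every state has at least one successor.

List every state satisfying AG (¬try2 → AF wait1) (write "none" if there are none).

{s0, s1, s2, s3, s4, s5}

States satisfying ¬try2 → AF wait1: {s0, s1, s2, s3, s4, s5}.
States satisfying AG (¬try2 → AF wait1): {s0, s1, s2, s3, s4, s5}.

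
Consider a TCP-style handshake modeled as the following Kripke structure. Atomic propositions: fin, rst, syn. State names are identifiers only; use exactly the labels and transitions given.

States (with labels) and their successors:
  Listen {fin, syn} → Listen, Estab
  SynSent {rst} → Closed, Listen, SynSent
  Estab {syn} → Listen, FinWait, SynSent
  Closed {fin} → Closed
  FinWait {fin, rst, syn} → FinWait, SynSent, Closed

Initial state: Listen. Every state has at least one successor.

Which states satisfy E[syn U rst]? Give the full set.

{Listen, SynSent, Estab, FinWait}

States satisfying syn: {Listen, Estab, FinWait}.
States satisfying rst: {SynSent, FinWait}.
States satisfying E[syn U rst]: {Listen, SynSent, Estab, FinWait}.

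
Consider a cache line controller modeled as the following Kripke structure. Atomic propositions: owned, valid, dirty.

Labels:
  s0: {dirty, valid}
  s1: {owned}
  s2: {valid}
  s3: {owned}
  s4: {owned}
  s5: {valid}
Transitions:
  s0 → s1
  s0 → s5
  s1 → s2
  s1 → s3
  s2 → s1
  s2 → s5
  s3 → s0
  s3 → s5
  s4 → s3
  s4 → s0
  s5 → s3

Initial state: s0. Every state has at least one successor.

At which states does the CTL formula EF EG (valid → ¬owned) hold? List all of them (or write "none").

States satisfying EG (valid → ¬owned): {s0, s1, s2, s3, s4, s5}.
States satisfying EF EG (valid → ¬owned): {s0, s1, s2, s3, s4, s5}.

{s0, s1, s2, s3, s4, s5}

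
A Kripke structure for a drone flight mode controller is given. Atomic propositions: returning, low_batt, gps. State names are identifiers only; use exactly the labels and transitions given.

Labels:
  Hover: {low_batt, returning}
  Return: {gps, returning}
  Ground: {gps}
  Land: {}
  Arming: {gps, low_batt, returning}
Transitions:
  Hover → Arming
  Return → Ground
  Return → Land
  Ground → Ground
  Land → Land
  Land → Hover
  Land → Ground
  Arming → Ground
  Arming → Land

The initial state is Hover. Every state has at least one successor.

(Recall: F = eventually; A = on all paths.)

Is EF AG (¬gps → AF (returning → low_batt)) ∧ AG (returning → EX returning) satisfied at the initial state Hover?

States satisfying AG (¬gps → AF (returning → low_batt)): {Hover, Return, Ground, Land, Arming}.
States satisfying EF AG (¬gps → AF (returning → low_batt)): {Hover, Return, Ground, Land, Arming}.
States satisfying returning → EX returning: {Hover, Ground, Land}.
States satisfying AG (returning → EX returning): {Ground}.
States satisfying EF AG (¬gps → AF (returning → low_batt)) ∧ AG (returning → EX returning): {Ground}.
Hover ∉ Sat(EF AG (¬gps → AF (returning → low_batt)) ∧ AG (returning → EX returning)).

Violated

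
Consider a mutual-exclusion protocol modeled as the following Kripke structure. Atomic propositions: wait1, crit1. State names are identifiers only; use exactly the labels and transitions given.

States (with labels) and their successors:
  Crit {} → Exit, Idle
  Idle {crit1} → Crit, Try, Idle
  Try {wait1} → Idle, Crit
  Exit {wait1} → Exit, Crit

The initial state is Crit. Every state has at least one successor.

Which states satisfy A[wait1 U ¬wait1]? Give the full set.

States satisfying wait1: {Try, Exit}.
States satisfying ¬wait1: {Crit, Idle}.
States satisfying A[wait1 U ¬wait1]: {Crit, Idle, Try}.

{Crit, Idle, Try}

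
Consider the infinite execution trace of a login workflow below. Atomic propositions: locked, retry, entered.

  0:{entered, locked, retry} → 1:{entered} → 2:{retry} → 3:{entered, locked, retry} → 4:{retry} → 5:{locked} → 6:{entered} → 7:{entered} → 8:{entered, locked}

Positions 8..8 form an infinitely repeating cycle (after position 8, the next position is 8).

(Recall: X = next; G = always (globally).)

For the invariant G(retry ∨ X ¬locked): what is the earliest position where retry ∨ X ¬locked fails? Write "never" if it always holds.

Check retry ∨ X ¬locked at each position in order: 0 ✓, 1 ✓, 2 ✓, 3 ✓, 4 ✓, 5 ✓, 6 ✓.
At position 7 the labels are {entered} and the next position 8 has {entered, locked}, so retry ∨ X ¬locked is false there. This is the first violation.

7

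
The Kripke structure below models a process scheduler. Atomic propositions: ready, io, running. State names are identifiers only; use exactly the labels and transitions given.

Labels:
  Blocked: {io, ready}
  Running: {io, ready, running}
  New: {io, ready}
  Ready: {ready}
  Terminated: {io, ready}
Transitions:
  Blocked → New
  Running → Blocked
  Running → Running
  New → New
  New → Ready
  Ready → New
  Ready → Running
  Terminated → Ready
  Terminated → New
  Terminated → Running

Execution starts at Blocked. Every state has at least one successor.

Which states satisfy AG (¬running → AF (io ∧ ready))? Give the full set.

States satisfying ¬running → AF (io ∧ ready): {Blocked, Running, New, Ready, Terminated}.
States satisfying AG (¬running → AF (io ∧ ready)): {Blocked, Running, New, Ready, Terminated}.

{Blocked, Running, New, Ready, Terminated}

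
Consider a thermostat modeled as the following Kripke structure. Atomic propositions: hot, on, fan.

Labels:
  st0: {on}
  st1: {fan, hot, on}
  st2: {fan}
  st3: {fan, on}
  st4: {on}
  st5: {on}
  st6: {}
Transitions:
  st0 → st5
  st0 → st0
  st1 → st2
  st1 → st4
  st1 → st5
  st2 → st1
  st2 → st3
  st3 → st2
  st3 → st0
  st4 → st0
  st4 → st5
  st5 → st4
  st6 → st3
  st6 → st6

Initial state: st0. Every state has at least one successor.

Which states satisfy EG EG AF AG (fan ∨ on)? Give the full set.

{st0, st1, st2, st3, st4, st5}

States satisfying EG AF AG (fan ∨ on): {st0, st1, st2, st3, st4, st5}.
States satisfying EG EG AF AG (fan ∨ on): {st0, st1, st2, st3, st4, st5}.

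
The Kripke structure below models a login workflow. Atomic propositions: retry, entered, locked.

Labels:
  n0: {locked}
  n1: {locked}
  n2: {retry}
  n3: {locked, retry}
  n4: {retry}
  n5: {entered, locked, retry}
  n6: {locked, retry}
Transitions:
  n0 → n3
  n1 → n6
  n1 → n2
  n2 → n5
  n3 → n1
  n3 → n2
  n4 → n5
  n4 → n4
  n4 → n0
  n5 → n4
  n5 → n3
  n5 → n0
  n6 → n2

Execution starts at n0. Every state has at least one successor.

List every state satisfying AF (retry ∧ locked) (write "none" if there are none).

{n0, n1, n2, n3, n5, n6}

States satisfying retry ∧ locked: {n3, n5, n6}.
States satisfying AF (retry ∧ locked): {n0, n1, n2, n3, n5, n6}.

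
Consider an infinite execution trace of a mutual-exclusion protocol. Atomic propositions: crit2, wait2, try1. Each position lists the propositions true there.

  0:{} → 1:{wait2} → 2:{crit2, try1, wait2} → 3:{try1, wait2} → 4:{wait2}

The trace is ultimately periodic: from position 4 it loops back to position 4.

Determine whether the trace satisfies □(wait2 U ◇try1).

wait2 U ◇try1 must hold at every position from 0 onward. It fails at position 4, so □(wait2 U ◇try1) is false.

Does not hold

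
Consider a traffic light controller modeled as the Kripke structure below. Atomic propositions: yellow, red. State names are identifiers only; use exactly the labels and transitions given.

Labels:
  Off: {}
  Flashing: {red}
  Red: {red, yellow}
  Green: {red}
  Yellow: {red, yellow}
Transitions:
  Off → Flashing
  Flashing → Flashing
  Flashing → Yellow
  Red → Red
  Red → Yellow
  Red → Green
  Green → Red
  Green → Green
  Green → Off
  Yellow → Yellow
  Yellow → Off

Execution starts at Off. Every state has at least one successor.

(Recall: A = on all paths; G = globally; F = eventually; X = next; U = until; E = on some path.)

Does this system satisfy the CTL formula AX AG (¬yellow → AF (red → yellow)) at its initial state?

No

States satisfying AG (¬yellow → AF (red → yellow)): ∅.
States satisfying AX AG (¬yellow → AF (red → yellow)): ∅.
Off ∉ Sat(AX AG (¬yellow → AF (red → yellow))).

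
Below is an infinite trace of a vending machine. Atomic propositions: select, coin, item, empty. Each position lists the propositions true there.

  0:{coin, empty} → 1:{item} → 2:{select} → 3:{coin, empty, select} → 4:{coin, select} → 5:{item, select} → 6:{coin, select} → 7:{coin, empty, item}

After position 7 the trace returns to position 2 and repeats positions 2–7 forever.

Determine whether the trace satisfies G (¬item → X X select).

¬item → X X select holds at every position 0..7, and those are all positions ever visited, so G (¬item → X X select) holds.
Positions where ¬item holds: 0, 2, 3, 4, 6.
Check X X select at each: 0→ok, 2→ok, 3→ok, 4→ok, 6→ok.

Satisfied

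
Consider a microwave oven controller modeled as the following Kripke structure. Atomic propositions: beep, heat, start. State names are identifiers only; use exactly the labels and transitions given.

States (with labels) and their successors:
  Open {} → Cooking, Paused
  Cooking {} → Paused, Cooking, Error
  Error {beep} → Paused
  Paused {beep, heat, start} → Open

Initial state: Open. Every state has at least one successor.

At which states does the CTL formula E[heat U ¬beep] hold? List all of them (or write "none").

{Open, Cooking, Paused}

States satisfying heat: {Paused}.
States satisfying ¬beep: {Open, Cooking}.
States satisfying E[heat U ¬beep]: {Open, Cooking, Paused}.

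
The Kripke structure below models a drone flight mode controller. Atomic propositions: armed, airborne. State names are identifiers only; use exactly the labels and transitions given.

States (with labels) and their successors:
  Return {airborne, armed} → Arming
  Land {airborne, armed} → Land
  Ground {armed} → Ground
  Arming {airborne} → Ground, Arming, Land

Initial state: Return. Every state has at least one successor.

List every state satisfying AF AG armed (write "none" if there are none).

States satisfying AG armed: {Land, Ground}.
States satisfying AF AG armed: {Land, Ground}.

{Land, Ground}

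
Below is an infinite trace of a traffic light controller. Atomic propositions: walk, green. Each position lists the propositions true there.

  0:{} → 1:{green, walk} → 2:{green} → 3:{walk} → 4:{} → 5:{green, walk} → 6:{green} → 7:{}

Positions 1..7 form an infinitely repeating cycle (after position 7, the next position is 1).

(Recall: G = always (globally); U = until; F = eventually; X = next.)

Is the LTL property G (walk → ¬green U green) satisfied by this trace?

Satisfied

walk → ¬green U green holds at every position 0..7, and those are all positions ever visited, so G (walk → ¬green U green) holds.
Positions where walk holds: 1, 3, 5.
Check ¬green U green at each: 1→ok, 3→ok, 5→ok.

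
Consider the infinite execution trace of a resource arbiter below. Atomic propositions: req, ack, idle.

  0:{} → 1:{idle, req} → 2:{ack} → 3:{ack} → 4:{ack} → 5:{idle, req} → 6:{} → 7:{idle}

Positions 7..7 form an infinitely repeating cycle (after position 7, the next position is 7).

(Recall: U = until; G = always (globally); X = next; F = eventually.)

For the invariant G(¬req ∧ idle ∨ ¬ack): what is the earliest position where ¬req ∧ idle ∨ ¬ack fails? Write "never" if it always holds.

2

Check ¬req ∧ idle ∨ ¬ack at each position in order: 0 ✓, 1 ✓.
At position 2 the labels are {ack}, so ¬req ∧ idle ∨ ¬ack is false there. This is the first violation.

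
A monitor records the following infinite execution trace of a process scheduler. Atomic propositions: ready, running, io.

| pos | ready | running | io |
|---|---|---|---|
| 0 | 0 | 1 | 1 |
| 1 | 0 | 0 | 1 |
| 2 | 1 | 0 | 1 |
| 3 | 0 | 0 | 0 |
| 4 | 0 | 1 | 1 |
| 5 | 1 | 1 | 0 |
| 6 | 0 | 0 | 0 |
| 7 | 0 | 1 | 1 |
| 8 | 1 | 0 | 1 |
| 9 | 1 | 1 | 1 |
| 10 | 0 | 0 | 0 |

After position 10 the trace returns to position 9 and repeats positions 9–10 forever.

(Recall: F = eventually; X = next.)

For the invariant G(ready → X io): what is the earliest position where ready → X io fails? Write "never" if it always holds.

Check ready → X io at each position in order: 0 ✓, 1 ✓.
At position 2 the labels are {io, ready} and the next position 3 has {}, so ready → X io is false there. This is the first violation.

2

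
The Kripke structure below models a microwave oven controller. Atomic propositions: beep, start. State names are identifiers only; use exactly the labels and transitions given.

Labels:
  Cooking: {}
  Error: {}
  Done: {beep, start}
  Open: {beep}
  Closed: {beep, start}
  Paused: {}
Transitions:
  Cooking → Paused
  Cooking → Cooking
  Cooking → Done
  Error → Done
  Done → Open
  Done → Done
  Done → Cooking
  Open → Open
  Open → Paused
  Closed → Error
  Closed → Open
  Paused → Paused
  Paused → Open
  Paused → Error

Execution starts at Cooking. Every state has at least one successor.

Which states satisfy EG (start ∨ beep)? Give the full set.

{Done, Open, Closed}

States satisfying start ∨ beep: {Done, Open, Closed}.
States satisfying EG (start ∨ beep): {Done, Open, Closed}.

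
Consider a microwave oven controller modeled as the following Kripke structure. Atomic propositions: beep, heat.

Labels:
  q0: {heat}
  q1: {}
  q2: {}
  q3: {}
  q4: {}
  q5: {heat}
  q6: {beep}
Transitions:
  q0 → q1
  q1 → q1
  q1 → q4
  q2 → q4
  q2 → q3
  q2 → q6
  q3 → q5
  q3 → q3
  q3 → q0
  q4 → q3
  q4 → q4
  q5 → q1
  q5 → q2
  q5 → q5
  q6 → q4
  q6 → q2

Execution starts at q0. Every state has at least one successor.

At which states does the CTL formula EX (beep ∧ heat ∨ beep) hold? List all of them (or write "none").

States satisfying beep ∧ heat ∨ beep: {q6}.
States satisfying EX (beep ∧ heat ∨ beep): {q2}.

{q2}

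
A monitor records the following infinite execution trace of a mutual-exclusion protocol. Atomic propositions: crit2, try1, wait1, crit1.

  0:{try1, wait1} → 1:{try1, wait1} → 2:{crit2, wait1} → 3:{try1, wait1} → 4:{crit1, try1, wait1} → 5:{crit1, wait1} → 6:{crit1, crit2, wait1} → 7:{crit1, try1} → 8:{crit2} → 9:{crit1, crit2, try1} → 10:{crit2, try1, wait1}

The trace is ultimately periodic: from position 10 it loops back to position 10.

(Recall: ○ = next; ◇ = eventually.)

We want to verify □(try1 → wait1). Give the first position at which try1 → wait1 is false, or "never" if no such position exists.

7

Check try1 → wait1 at each position in order: 0 ✓, 1 ✓, 2 ✓, 3 ✓, 4 ✓, 5 ✓, 6 ✓.
At position 7 the labels are {crit1, try1}, so try1 → wait1 is false there. This is the first violation.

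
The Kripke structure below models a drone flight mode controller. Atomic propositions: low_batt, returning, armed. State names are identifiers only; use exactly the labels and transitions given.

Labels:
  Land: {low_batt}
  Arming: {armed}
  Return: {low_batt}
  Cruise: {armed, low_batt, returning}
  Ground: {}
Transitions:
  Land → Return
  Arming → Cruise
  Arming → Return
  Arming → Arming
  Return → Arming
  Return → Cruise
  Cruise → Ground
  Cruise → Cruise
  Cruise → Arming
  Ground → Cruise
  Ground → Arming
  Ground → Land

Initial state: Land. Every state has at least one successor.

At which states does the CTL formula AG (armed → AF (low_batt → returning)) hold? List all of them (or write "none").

States satisfying armed → AF (low_batt → returning): {Land, Arming, Return, Cruise, Ground}.
States satisfying AG (armed → AF (low_batt → returning)): {Land, Arming, Return, Cruise, Ground}.

{Land, Arming, Return, Cruise, Ground}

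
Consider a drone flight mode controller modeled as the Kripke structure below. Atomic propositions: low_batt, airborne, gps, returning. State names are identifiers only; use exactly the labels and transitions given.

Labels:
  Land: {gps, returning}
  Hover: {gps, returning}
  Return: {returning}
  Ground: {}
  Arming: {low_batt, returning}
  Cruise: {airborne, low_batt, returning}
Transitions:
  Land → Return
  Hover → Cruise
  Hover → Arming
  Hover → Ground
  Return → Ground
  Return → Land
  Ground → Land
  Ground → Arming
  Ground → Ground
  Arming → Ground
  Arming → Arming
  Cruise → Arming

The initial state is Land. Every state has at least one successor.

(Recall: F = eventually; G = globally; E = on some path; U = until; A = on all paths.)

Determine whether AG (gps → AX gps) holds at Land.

States satisfying gps → AX gps: {Return, Ground, Arming, Cruise}.
States satisfying AG (gps → AX gps): ∅.
Land is reachable from Land and violates gps → AX gps, so AG fails at Land.
Land ∉ Sat(AG (gps → AX gps)).

No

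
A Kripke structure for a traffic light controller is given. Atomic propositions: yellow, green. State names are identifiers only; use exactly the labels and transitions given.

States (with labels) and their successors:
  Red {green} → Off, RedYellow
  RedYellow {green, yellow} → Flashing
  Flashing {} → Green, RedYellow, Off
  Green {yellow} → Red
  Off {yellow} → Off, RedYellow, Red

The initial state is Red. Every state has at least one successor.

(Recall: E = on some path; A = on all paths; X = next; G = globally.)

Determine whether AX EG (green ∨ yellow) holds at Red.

Does not hold

States satisfying EG (green ∨ yellow): {Red, Green, Off}.
States satisfying AX EG (green ∨ yellow): {Green}.
Red ∉ Sat(AX EG (green ∨ yellow)).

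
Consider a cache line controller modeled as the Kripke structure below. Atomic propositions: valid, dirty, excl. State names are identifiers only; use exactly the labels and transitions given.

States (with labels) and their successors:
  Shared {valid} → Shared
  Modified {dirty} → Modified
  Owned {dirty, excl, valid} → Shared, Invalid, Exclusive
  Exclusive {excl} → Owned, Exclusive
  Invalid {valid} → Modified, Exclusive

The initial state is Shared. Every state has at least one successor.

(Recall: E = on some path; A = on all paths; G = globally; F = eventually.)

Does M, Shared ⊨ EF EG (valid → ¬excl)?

Satisfied

States satisfying EG (valid → ¬excl): {Shared, Modified, Exclusive, Invalid}.
States satisfying EF EG (valid → ¬excl): {Shared, Modified, Owned, Exclusive, Invalid}.
Some path from Shared reaches a state where EG (valid → ¬excl) holds.
Shared ∈ Sat(EF EG (valid → ¬excl)).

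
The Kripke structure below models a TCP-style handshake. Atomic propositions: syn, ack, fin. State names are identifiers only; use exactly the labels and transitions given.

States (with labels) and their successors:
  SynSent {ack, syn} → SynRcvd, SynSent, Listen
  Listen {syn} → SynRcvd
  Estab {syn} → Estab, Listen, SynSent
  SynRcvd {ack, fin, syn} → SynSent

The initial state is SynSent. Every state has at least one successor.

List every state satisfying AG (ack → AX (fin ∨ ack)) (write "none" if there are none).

States satisfying ack → AX (fin ∨ ack): {Listen, Estab, SynRcvd}.
States satisfying AG (ack → AX (fin ∨ ack)): ∅.

none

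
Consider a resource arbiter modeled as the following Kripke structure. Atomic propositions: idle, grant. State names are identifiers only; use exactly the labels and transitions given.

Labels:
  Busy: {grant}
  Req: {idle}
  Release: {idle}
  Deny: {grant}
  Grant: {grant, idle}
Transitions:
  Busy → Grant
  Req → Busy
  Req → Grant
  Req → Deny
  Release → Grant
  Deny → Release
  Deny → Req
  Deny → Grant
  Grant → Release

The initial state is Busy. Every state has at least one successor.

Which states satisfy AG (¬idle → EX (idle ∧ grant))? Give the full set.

{Busy, Req, Release, Deny, Grant}

States satisfying ¬idle → EX (idle ∧ grant): {Busy, Req, Release, Deny, Grant}.
States satisfying AG (¬idle → EX (idle ∧ grant)): {Busy, Req, Release, Deny, Grant}.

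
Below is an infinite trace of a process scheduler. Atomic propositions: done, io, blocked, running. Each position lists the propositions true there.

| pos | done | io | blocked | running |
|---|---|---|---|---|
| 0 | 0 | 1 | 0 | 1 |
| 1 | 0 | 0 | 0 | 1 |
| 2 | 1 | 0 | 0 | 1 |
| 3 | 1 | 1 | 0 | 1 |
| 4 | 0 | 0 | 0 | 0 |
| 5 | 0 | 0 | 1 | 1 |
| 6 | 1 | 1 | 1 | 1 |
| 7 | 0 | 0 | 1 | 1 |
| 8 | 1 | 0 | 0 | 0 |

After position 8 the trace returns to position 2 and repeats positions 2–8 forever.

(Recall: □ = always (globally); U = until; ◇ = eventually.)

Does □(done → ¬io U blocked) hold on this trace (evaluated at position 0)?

No

done → ¬io U blocked must hold at every position from 0 onward. It fails at position 2, so □(done → ¬io U blocked) is false.
Positions where done holds: 2, 3, 6, 8.
Check ¬io U blocked at each: 2→fails, 3→fails, 6→ok, 8→fails.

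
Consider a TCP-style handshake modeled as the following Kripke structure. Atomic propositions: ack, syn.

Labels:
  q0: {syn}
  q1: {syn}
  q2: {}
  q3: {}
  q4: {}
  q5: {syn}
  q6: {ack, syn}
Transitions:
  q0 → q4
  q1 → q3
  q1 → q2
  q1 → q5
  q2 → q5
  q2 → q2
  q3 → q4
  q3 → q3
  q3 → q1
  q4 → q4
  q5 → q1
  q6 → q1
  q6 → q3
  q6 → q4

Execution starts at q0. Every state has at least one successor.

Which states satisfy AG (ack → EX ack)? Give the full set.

{q0, q1, q2, q3, q4, q5}

States satisfying ack → EX ack: {q0, q1, q2, q3, q4, q5}.
States satisfying AG (ack → EX ack): {q0, q1, q2, q3, q4, q5}.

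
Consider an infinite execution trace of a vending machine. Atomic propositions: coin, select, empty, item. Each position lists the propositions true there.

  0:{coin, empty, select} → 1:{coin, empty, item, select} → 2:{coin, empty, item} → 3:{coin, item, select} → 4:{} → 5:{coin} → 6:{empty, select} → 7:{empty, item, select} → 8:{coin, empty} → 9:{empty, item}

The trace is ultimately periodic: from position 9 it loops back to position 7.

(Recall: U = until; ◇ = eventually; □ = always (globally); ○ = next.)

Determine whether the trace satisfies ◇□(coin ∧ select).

No

□(coin ∧ select) is false at every position 0..9, so it never becomes true and ◇□(coin ∧ select) fails.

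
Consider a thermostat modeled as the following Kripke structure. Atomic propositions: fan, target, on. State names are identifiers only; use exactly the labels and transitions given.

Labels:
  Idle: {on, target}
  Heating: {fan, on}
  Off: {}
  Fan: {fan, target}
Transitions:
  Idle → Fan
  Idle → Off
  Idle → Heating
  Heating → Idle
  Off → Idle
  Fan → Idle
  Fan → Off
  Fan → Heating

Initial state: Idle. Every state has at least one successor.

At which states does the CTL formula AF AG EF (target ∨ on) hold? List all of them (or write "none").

States satisfying AG EF (target ∨ on): {Idle, Heating, Off, Fan}.
States satisfying AF AG EF (target ∨ on): {Idle, Heating, Off, Fan}.

{Idle, Heating, Off, Fan}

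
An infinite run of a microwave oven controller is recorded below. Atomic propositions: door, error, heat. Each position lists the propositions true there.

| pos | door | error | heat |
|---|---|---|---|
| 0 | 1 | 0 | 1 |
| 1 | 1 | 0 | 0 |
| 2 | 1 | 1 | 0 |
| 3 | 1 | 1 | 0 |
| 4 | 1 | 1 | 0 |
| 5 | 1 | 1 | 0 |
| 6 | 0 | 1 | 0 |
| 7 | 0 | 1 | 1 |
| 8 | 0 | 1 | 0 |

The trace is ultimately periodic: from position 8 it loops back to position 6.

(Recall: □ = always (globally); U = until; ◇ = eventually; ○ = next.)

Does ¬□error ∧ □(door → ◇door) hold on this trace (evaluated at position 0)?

Holds

door → ◇door holds at every position 0..8, and those are all positions ever visited, so □(door → ◇door) holds.
Positions where door holds: 0, 1, 2, 3, 4, 5.
Check ◇door at each: 0→ok, 1→ok, 2→ok, 3→ok, 4→ok, 5→ok.
At position 0: ¬□error is true; □(door → ◇door) is true; so ¬□error ∧ □(door → ◇door) is true.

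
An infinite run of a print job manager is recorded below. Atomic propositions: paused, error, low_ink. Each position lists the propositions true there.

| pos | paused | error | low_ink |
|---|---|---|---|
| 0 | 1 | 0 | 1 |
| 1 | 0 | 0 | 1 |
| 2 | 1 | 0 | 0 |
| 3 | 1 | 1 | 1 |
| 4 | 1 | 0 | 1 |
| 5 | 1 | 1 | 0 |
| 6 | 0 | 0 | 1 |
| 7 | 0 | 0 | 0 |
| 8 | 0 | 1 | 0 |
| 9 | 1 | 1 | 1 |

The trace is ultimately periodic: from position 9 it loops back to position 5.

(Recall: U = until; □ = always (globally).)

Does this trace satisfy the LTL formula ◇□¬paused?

□¬paused is false at every position 0..9, so it never becomes true and ◇□¬paused fails.

Violated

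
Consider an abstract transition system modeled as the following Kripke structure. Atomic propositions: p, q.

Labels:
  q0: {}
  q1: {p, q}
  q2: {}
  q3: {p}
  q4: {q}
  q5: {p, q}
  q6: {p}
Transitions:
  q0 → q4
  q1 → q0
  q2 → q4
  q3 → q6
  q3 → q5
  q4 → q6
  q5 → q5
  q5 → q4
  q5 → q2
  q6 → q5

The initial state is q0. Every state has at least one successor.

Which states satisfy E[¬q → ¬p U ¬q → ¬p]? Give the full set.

States satisfying ¬q → ¬p: {q0, q1, q2, q4, q5}.
States satisfying E[¬q → ¬p U ¬q → ¬p]: {q0, q1, q2, q4, q5}.

{q0, q1, q2, q4, q5}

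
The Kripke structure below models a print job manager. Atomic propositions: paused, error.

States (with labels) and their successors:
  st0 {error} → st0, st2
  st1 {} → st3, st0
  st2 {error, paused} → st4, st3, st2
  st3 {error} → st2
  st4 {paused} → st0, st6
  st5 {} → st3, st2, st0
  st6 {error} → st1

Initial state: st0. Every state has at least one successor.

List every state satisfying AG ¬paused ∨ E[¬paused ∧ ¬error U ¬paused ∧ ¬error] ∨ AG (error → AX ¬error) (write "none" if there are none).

{st1, st5}

States satisfying ¬paused: {st0, st1, st3, st5, st6}.
States satisfying AG ¬paused: ∅.
States satisfying ¬paused ∧ ¬error: {st1, st5}.
States satisfying E[¬paused ∧ ¬error U ¬paused ∧ ¬error]: {st1, st5}.
States satisfying error → AX ¬error: {st1, st4, st5, st6}.
States satisfying AG (error → AX ¬error): ∅.
States satisfying AG ¬paused ∨ E[¬paused ∧ ¬error U ¬paused ∧ ¬error] ∨ AG (error → AX ¬error): {st1, st5}.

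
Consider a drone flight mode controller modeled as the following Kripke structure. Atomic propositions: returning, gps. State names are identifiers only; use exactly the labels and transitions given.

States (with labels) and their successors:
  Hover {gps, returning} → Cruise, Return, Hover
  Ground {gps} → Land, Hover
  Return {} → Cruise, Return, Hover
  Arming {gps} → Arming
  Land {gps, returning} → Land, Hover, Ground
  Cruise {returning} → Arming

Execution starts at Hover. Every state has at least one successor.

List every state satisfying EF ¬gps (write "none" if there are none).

{Hover, Ground, Return, Land, Cruise}

States satisfying ¬gps: {Return, Cruise}.
States satisfying EF ¬gps: {Hover, Ground, Return, Land, Cruise}.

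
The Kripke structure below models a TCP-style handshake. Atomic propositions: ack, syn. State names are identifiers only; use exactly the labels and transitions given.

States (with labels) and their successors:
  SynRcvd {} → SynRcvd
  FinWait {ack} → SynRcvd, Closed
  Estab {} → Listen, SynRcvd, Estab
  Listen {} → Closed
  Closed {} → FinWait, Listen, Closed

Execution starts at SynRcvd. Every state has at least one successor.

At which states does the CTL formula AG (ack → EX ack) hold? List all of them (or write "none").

States satisfying ack → EX ack: {SynRcvd, Estab, Listen, Closed}.
States satisfying AG (ack → EX ack): {SynRcvd}.

{SynRcvd}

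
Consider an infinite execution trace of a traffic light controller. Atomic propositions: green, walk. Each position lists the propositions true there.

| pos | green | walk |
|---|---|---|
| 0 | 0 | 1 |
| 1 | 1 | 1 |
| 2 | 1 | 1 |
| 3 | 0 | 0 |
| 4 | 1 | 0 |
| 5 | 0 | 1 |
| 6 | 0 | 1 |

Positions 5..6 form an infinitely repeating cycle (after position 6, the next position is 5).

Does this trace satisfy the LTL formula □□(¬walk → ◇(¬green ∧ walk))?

□(¬walk → ◇(¬green ∧ walk)) holds at every position 0..6, and those are all positions ever visited, so □□(¬walk → ◇(¬green ∧ walk)) holds.

Yes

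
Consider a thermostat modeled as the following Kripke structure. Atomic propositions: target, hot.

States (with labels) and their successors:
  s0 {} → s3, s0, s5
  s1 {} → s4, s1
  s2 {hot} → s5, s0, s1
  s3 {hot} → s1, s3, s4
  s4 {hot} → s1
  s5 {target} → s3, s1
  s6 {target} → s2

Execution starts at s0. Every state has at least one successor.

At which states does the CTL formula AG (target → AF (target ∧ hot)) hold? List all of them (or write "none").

{s1, s3, s4}

States satisfying target → AF (target ∧ hot): {s0, s1, s2, s3, s4}.
States satisfying AG (target → AF (target ∧ hot)): {s1, s3, s4}.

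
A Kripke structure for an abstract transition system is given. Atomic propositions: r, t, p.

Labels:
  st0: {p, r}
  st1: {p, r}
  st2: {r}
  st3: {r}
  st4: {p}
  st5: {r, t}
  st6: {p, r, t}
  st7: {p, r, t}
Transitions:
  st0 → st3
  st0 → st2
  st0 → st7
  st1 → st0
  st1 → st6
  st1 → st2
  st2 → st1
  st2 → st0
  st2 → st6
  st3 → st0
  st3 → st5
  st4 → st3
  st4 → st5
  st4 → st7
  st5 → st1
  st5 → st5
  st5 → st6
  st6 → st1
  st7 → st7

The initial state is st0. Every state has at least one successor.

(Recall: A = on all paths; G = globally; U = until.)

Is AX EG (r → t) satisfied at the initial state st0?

States satisfying EG (r → t): {st4, st5, st7}.
States satisfying AX EG (r → t): {st7}.
st0 ∉ Sat(AX EG (r → t)).

No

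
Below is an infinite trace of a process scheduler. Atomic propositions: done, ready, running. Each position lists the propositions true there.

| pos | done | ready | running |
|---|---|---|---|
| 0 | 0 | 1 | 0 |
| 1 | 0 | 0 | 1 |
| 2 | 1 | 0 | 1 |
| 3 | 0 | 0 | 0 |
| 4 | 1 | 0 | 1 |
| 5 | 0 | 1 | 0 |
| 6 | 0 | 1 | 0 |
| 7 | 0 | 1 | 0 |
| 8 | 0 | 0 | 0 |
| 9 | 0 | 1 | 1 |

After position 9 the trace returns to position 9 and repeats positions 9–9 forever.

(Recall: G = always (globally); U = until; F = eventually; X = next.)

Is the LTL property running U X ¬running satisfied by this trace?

Violated

Walking from position 0: at position 0, X ¬running has not yet held and running fails, so running U X ¬running is false.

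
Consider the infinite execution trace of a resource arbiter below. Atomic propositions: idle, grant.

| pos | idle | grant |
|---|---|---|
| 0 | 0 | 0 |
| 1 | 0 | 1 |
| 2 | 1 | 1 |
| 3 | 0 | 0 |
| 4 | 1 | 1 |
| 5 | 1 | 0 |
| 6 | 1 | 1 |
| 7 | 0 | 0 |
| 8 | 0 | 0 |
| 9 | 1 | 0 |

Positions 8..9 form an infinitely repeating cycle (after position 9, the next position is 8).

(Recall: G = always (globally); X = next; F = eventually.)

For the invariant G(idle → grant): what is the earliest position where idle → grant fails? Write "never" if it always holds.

Check idle → grant at each position in order: 0 ✓, 1 ✓, 2 ✓, 3 ✓, 4 ✓.
At position 5 the labels are {idle}, so idle → grant is false there. This is the first violation.

5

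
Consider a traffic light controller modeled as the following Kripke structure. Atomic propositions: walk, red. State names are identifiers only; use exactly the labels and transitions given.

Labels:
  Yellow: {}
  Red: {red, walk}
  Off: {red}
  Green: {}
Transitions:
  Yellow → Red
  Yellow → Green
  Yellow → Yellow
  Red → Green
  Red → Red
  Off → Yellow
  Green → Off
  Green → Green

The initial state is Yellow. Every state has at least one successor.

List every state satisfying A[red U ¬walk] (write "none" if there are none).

{Yellow, Off, Green}

States satisfying red: {Red, Off}.
States satisfying ¬walk: {Yellow, Off, Green}.
States satisfying A[red U ¬walk]: {Yellow, Off, Green}.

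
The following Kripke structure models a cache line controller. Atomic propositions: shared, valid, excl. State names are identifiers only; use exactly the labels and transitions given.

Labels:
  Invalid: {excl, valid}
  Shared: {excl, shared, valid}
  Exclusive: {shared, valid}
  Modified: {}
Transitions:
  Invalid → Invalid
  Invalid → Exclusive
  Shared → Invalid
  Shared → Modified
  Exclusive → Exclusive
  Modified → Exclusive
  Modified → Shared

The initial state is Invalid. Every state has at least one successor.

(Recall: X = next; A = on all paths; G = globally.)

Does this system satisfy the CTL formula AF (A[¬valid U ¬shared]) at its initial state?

Holds

States satisfying A[¬valid U ¬shared]: {Invalid, Modified}.
States satisfying AF (A[¬valid U ¬shared]): {Invalid, Shared, Modified}.
Invalid ∈ Sat(AF (A[¬valid U ¬shared])).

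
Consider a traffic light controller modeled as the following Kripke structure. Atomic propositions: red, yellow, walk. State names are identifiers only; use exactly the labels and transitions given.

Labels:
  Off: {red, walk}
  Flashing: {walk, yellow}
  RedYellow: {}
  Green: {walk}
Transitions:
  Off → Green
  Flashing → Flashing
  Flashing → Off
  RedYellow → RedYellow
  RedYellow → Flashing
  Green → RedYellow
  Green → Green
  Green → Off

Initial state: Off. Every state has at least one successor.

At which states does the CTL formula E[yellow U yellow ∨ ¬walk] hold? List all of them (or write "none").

{Flashing, RedYellow}

States satisfying yellow: {Flashing}.
States satisfying yellow ∨ ¬walk: {Flashing, RedYellow}.
States satisfying E[yellow U yellow ∨ ¬walk]: {Flashing, RedYellow}.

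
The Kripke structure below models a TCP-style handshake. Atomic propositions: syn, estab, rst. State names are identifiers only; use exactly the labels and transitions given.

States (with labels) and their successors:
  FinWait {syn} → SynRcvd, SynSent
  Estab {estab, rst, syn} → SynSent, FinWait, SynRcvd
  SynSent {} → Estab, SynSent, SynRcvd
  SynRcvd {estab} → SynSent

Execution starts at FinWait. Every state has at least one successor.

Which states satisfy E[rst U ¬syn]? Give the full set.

States satisfying rst: {Estab}.
States satisfying ¬syn: {SynSent, SynRcvd}.
States satisfying E[rst U ¬syn]: {Estab, SynSent, SynRcvd}.

{Estab, SynSent, SynRcvd}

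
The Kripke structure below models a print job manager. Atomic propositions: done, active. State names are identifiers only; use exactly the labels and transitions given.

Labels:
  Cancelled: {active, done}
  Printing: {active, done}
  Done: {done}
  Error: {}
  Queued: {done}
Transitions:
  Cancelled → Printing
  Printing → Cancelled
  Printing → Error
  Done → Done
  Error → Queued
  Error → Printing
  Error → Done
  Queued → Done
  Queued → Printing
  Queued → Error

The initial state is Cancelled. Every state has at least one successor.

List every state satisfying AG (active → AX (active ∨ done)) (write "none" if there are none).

States satisfying active → AX (active ∨ done): {Cancelled, Done, Error, Queued}.
States satisfying AG (active → AX (active ∨ done)): {Done}.

{Done}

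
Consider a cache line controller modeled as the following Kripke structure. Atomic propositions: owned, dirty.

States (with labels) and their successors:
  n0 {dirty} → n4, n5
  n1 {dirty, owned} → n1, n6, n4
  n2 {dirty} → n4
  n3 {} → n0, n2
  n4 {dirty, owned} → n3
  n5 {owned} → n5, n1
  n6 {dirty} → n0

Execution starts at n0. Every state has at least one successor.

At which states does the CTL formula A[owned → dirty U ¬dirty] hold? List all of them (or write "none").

{n0, n2, n3, n4, n5, n6}

States satisfying owned → dirty: {n0, n1, n2, n3, n4, n6}.
States satisfying ¬dirty: {n3, n5}.
States satisfying A[owned → dirty U ¬dirty]: {n0, n2, n3, n4, n5, n6}.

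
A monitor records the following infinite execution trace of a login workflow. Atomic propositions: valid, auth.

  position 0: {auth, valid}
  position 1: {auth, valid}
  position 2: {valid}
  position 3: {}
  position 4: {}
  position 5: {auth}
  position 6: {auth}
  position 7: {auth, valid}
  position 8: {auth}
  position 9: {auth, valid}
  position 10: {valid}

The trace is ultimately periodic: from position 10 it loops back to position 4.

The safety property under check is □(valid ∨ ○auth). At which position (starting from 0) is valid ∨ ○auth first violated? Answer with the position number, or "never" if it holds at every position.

3

Check valid ∨ ○auth at each position in order: 0 ✓, 1 ✓, 2 ✓.
At position 3 the labels are {} and the next position 4 has {}, so valid ∨ ○auth is false there. This is the first violation.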